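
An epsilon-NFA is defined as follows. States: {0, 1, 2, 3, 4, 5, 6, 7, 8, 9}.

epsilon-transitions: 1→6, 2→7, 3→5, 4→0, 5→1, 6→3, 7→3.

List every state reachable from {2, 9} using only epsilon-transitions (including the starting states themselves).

{1, 2, 3, 5, 6, 7, 9}

Start with {2, 9}.
From 2 via epsilon: add 7.
From 7 via epsilon: add 3.
From 3 via epsilon: add 5.
From 5 via epsilon: add 1.
From 1 via epsilon: add 6.
No new states can be added; the closed set is {1, 2, 3, 5, 6, 7, 9}.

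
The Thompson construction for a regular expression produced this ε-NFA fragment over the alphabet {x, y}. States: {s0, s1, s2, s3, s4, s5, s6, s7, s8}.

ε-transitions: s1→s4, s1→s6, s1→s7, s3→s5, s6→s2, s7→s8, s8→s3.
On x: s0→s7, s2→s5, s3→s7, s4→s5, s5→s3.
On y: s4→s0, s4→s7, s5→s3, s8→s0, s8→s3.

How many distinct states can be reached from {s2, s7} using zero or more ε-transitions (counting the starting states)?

Start with {s2, s7}.
From s7 via ε: add s8.
From s8 via ε: add s3.
From s3 via ε: add s5.
ε-closure = {s2, s3, s5, s7, s8}, which has 5 states.

5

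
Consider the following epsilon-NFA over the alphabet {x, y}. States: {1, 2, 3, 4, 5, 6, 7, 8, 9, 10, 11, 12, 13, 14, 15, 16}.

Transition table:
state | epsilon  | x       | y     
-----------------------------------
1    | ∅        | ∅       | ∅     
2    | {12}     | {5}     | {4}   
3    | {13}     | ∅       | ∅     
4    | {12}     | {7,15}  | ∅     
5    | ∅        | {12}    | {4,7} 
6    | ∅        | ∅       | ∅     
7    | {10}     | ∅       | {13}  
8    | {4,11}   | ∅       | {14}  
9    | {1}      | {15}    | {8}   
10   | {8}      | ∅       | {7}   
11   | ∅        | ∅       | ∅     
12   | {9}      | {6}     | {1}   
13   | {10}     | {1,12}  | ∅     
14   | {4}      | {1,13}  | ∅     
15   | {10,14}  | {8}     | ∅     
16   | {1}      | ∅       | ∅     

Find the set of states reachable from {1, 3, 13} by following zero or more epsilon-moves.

{1, 3, 4, 8, 9, 10, 11, 12, 13}

Start with {1, 3, 13}.
From 13 via epsilon: add 10.
From 10 via epsilon: add 8.
From 8 via epsilon: add 4, 11.
From 4 via epsilon: add 12.
From 12 via epsilon: add 9.
No new states can be added; the closed set is {1, 3, 4, 8, 9, 10, 11, 12, 13}.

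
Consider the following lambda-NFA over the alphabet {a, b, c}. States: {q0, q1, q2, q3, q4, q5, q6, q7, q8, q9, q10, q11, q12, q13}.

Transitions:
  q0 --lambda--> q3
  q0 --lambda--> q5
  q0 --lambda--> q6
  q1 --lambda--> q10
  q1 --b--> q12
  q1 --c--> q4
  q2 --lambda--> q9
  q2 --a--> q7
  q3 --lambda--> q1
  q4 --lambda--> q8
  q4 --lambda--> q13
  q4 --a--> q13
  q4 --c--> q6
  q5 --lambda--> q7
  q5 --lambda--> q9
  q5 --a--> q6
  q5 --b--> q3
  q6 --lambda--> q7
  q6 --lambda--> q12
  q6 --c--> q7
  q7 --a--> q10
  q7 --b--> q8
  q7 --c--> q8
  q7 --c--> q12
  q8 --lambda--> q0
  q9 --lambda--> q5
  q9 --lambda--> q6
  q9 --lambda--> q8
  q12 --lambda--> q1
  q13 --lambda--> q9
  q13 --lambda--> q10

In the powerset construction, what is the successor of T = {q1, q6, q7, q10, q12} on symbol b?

{q0, q1, q3, q5, q6, q7, q8, q9, q10, q12}

q1 on b → {q12}.
q7 on b → {q8}.
No b-transition from q6, q10, q12.
Union after reading b: {q8, q12}.
Now take the lambda-closure:
From q8 via lambda: add q0.
From q12 via lambda: add q1.
From q0 via lambda: add q3, q5, q6.
From q1 via lambda: add q10.
From q5 via lambda: add q7, q9.
No new states can be added; the closed set is {q0, q1, q3, q5, q6, q7, q8, q9, q10, q12}.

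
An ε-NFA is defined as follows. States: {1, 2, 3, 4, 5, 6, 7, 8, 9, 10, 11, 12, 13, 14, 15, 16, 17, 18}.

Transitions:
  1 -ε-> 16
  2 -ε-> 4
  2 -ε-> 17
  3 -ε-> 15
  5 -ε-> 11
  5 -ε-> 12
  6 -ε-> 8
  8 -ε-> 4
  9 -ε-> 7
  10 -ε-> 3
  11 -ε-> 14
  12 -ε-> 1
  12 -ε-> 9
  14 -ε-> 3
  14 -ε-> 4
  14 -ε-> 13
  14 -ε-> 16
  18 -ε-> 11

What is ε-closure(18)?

{3, 4, 11, 13, 14, 15, 16, 18}

Start with {18}.
From 18 via ε: add 11.
From 11 via ε: add 14.
From 14 via ε: add 3, 4, 13, 16.
From 3 via ε: add 15.
No new states can be added; the closed set is {3, 4, 11, 13, 14, 15, 16, 18}.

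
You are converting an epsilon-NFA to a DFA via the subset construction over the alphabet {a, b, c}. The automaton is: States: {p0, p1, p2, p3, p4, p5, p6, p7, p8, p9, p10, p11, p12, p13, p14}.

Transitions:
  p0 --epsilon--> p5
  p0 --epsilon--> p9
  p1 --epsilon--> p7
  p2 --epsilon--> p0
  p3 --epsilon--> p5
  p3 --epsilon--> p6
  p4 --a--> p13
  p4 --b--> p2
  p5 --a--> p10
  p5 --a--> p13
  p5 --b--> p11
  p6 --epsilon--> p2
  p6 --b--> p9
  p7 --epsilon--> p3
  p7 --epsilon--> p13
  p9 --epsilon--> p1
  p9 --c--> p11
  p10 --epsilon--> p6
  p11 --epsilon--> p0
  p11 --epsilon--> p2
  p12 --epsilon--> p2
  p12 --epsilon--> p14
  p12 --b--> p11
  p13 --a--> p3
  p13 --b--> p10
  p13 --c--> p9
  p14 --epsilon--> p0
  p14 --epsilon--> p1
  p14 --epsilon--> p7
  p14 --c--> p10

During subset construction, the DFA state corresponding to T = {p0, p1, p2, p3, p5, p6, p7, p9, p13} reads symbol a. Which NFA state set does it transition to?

p5 on a → {p10, p13}.
p13 on a → {p3}.
No a-transition from p0, p1, p2, p3, p6, p7, p9.
Union after reading a: {p3, p10, p13}.
Now take the epsilon-closure:
From p3 via epsilon: add p5, p6.
From p6 via epsilon: add p2.
From p2 via epsilon: add p0.
From p0 via epsilon: add p9.
From p9 via epsilon: add p1.
From p1 via epsilon: add p7.
No new states can be added; the closed set is {p0, p1, p2, p3, p5, p6, p7, p9, p10, p13}.

{p0, p1, p2, p3, p5, p6, p7, p9, p10, p13}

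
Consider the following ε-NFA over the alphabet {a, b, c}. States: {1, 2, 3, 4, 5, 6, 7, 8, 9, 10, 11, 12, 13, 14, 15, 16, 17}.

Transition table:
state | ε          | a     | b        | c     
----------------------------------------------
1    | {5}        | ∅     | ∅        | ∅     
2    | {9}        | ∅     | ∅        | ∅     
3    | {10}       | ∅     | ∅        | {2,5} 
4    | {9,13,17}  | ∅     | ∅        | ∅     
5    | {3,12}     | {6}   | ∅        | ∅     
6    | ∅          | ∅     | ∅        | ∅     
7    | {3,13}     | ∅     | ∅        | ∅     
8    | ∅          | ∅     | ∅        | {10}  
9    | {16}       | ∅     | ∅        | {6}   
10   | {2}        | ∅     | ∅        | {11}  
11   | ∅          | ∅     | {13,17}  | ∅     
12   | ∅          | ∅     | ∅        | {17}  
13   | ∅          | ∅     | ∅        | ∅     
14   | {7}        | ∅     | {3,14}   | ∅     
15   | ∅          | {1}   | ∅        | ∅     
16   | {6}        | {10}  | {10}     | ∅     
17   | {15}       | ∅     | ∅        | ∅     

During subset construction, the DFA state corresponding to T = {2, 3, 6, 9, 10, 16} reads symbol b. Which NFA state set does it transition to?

16 on b → {10}.
No b-transition from 2, 3, 6, 9, 10.
Union after reading b: {10}.
Now take the ε-closure:
From 10 via ε: add 2.
From 2 via ε: add 9.
From 9 via ε: add 16.
From 16 via ε: add 6.
No new states can be added; the closed set is {2, 6, 9, 10, 16}.

{2, 6, 9, 10, 16}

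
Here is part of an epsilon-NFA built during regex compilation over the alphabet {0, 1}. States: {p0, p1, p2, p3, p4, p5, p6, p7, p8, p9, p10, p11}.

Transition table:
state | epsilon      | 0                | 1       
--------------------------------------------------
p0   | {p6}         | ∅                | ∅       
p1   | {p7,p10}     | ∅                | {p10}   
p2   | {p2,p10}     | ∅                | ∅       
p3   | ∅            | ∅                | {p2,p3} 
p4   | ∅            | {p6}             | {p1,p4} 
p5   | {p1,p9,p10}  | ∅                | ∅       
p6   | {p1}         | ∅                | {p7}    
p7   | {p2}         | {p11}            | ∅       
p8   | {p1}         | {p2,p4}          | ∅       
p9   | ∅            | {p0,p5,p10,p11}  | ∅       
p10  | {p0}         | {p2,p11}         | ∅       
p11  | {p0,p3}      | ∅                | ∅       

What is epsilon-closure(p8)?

{p0, p1, p2, p6, p7, p8, p10}

Start with {p8}.
From p8 via epsilon: add p1.
From p1 via epsilon: add p7, p10.
From p7 via epsilon: add p2.
From p10 via epsilon: add p0.
From p0 via epsilon: add p6.
No new states can be added; the closed set is {p0, p1, p2, p6, p7, p8, p10}.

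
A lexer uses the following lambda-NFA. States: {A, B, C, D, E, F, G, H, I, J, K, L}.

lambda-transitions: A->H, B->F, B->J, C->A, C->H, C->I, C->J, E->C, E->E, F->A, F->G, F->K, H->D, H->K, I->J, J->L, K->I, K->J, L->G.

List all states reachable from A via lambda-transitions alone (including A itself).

Start with {A}.
From A via lambda: add H.
From H via lambda: add D, K.
From K via lambda: add I, J.
From J via lambda: add L.
From L via lambda: add G.
No new states can be added; the closed set is {A, D, G, H, I, J, K, L}.

{A, D, G, H, I, J, K, L}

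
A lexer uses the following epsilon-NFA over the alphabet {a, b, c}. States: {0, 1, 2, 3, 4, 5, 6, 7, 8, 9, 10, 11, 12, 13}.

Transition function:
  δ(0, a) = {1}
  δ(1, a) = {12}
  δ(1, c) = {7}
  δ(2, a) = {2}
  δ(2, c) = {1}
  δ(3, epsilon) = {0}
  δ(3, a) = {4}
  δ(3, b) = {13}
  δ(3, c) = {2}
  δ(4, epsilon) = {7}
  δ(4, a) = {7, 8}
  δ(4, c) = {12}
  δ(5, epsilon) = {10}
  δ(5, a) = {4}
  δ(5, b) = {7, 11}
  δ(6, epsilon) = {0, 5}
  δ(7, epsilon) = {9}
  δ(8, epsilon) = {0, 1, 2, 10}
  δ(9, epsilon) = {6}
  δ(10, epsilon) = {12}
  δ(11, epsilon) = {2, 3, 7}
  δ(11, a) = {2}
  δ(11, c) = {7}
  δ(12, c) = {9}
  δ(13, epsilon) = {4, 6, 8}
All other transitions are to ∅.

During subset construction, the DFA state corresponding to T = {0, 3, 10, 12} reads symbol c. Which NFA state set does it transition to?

{0, 2, 5, 6, 9, 10, 12}

3 on c → {2}.
12 on c → {9}.
No c-transition from 0, 10.
Union after reading c: {2, 9}.
Now take the epsilon-closure:
From 9 via epsilon: add 6.
From 6 via epsilon: add 0, 5.
From 5 via epsilon: add 10.
From 10 via epsilon: add 12.
No new states can be added; the closed set is {0, 2, 5, 6, 9, 10, 12}.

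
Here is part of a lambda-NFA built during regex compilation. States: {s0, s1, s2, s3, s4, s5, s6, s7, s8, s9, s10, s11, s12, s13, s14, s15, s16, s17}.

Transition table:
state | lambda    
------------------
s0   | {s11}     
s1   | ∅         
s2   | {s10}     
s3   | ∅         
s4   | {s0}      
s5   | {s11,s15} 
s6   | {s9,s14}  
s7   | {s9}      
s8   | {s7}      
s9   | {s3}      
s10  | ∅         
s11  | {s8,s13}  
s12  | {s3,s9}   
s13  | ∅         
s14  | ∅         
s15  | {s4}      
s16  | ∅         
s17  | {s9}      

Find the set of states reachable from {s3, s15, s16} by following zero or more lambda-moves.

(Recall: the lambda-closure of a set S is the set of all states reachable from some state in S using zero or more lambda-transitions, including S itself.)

{s0, s3, s4, s7, s8, s9, s11, s13, s15, s16}

Start with {s3, s15, s16}.
From s15 via lambda: add s4.
From s4 via lambda: add s0.
From s0 via lambda: add s11.
From s11 via lambda: add s8, s13.
From s8 via lambda: add s7.
From s7 via lambda: add s9.
No new states can be added; the closed set is {s0, s3, s4, s7, s8, s9, s11, s13, s15, s16}.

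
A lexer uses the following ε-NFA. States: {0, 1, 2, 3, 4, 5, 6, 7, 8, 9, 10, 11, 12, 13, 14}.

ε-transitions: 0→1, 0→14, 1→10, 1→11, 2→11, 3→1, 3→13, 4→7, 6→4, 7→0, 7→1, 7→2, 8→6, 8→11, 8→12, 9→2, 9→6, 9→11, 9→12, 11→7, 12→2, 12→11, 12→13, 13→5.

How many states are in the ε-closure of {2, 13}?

9

Start with {2, 13}.
From 2 via ε: add 11.
From 13 via ε: add 5.
From 11 via ε: add 7.
From 7 via ε: add 0, 1.
From 0 via ε: add 14.
From 1 via ε: add 10.
ε-closure = {0, 1, 2, 5, 7, 10, 11, 13, 14}, which has 9 states.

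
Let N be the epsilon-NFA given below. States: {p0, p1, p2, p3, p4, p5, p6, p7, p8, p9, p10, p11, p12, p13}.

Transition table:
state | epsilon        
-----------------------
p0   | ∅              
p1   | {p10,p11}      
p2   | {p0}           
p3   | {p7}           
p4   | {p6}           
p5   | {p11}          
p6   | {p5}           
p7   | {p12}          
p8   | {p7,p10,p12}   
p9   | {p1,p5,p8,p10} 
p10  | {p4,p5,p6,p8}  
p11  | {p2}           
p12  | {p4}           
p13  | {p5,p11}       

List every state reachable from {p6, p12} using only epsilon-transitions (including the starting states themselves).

Start with {p6, p12}.
From p6 via epsilon: add p5.
From p12 via epsilon: add p4.
From p5 via epsilon: add p11.
From p11 via epsilon: add p2.
From p2 via epsilon: add p0.
No new states can be added; the closed set is {p0, p2, p4, p5, p6, p11, p12}.

{p0, p2, p4, p5, p6, p11, p12}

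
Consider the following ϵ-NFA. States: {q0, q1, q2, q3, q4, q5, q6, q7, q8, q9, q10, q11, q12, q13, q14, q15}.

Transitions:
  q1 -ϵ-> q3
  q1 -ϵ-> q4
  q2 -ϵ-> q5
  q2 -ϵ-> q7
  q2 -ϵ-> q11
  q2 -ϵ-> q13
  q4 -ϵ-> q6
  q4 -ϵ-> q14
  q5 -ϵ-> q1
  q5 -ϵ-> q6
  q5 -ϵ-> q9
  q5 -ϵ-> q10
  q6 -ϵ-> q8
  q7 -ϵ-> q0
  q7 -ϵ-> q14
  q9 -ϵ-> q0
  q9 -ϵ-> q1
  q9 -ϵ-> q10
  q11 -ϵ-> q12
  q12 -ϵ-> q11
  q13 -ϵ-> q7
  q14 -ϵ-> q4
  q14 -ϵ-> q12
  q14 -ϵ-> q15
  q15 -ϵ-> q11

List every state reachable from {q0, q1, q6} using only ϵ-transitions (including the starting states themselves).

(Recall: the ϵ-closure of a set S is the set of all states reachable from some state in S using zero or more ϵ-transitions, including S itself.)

{q0, q1, q3, q4, q6, q8, q11, q12, q14, q15}

Start with {q0, q1, q6}.
From q1 via ϵ: add q3, q4.
From q6 via ϵ: add q8.
From q4 via ϵ: add q14.
From q14 via ϵ: add q12, q15.
From q12 via ϵ: add q11.
No new states can be added; the closed set is {q0, q1, q3, q4, q6, q8, q11, q12, q14, q15}.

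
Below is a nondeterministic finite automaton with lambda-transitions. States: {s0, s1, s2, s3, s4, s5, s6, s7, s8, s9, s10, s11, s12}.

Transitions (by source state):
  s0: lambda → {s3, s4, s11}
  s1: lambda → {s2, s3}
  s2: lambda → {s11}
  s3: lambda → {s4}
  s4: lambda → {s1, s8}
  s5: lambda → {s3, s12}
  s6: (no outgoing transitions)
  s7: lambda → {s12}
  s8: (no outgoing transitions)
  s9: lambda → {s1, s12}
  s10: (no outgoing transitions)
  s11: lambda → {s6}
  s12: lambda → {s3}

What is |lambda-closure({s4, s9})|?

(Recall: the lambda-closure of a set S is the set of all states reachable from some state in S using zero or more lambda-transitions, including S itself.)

Start with {s4, s9}.
From s4 via lambda: add s1, s8.
From s9 via lambda: add s12.
From s1 via lambda: add s2, s3.
From s2 via lambda: add s11.
From s11 via lambda: add s6.
lambda-closure = {s1, s2, s3, s4, s6, s8, s9, s11, s12}, which has 9 states.

9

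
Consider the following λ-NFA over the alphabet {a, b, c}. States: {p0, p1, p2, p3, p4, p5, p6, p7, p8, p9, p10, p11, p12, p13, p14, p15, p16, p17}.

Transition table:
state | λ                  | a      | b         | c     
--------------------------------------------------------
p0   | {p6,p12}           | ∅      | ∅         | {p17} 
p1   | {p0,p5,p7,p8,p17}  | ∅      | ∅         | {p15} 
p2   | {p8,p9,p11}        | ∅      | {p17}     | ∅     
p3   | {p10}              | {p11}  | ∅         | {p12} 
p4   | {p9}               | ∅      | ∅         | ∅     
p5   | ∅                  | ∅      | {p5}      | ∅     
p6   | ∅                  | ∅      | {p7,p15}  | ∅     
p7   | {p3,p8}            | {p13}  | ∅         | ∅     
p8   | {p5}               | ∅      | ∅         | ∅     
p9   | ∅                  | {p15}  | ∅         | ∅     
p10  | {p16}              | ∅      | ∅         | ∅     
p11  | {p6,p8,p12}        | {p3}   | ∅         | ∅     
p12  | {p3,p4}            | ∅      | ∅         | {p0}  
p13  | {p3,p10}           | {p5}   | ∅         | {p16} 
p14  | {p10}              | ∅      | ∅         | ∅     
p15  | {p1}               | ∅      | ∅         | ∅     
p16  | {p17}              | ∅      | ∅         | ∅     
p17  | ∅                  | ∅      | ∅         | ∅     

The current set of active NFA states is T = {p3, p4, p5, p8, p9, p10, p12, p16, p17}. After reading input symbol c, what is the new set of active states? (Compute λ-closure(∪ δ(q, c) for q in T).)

p3 on c → {p12}.
p12 on c → {p0}.
No c-transition from p4, p5, p8, p9, p10, p16, p17.
Union after reading c: {p0, p12}.
Now take the λ-closure:
From p0 via λ: add p6.
From p12 via λ: add p3, p4.
From p3 via λ: add p10.
From p4 via λ: add p9.
From p10 via λ: add p16.
From p16 via λ: add p17.
No new states can be added; the closed set is {p0, p3, p4, p6, p9, p10, p12, p16, p17}.

{p0, p3, p4, p6, p9, p10, p12, p16, p17}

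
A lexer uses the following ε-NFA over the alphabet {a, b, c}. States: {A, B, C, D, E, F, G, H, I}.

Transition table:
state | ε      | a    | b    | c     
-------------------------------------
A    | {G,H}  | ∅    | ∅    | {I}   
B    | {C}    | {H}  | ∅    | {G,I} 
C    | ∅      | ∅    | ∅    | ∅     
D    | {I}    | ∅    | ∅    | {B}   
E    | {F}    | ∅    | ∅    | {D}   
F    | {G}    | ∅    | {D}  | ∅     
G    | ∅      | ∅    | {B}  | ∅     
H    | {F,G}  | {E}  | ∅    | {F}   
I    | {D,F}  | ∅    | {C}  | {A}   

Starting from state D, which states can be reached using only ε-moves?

{D, F, G, I}

Start with {D}.
From D via ε: add I.
From I via ε: add F.
From F via ε: add G.
No new states can be added; the closed set is {D, F, G, I}.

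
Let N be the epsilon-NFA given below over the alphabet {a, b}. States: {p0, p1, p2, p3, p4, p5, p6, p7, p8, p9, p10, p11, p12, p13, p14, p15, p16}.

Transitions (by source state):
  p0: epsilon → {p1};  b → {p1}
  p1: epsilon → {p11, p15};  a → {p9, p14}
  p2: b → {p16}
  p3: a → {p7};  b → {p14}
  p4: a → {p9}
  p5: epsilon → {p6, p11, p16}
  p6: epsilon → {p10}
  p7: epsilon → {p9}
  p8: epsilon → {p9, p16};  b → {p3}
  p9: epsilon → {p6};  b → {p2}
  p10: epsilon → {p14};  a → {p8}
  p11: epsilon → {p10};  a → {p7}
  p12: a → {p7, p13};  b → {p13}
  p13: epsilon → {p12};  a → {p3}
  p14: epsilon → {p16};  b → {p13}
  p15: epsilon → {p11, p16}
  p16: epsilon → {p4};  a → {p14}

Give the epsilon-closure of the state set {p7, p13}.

Start with {p7, p13}.
From p7 via epsilon: add p9.
From p13 via epsilon: add p12.
From p9 via epsilon: add p6.
From p6 via epsilon: add p10.
From p10 via epsilon: add p14.
From p14 via epsilon: add p16.
From p16 via epsilon: add p4.
No new states can be added; the closed set is {p4, p6, p7, p9, p10, p12, p13, p14, p16}.

{p4, p6, p7, p9, p10, p12, p13, p14, p16}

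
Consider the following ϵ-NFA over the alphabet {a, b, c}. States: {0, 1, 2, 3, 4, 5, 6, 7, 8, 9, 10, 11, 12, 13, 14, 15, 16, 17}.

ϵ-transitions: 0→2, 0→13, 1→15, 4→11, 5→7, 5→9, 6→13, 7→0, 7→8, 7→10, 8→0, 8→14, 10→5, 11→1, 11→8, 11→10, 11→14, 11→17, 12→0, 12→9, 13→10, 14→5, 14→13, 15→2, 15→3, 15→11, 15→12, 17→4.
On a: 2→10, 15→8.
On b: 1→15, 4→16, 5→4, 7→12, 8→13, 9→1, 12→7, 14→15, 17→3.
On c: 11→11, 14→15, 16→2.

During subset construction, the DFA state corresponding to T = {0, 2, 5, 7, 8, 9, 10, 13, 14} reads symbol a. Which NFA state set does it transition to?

{0, 2, 5, 7, 8, 9, 10, 13, 14}

2 on a → {10}.
No a-transition from 0, 5, 7, 8, 9, 10, 13, 14.
Union after reading a: {10}.
Now take the ϵ-closure:
From 10 via ϵ: add 5.
From 5 via ϵ: add 7, 9.
From 7 via ϵ: add 0, 8.
From 0 via ϵ: add 2, 13.
From 8 via ϵ: add 14.
No new states can be added; the closed set is {0, 2, 5, 7, 8, 9, 10, 13, 14}.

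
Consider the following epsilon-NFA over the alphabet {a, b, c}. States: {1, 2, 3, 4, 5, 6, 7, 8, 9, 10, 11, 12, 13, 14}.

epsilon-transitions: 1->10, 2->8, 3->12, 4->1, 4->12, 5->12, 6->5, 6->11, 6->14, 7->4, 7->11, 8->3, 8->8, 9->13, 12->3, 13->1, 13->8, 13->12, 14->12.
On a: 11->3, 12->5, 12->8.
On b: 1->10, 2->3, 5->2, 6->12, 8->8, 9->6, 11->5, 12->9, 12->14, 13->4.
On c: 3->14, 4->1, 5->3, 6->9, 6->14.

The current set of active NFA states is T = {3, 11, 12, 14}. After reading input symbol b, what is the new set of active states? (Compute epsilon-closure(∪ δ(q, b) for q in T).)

11 on b → {5}.
12 on b → {9, 14}.
No b-transition from 3, 14.
Union after reading b: {5, 9, 14}.
Now take the epsilon-closure:
From 5 via epsilon: add 12.
From 9 via epsilon: add 13.
From 12 via epsilon: add 3.
From 13 via epsilon: add 1, 8.
From 1 via epsilon: add 10.
No new states can be added; the closed set is {1, 3, 5, 8, 9, 10, 12, 13, 14}.

{1, 3, 5, 8, 9, 10, 12, 13, 14}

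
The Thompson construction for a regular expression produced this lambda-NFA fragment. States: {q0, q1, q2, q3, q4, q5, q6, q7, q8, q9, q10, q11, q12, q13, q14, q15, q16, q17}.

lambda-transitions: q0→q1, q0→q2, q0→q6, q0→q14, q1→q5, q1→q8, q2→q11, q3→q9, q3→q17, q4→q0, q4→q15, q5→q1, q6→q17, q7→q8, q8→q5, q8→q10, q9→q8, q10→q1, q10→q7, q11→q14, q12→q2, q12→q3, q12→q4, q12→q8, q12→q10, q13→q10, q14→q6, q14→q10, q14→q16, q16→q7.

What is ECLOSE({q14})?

Start with {q14}.
From q14 via lambda: add q6, q10, q16.
From q6 via lambda: add q17.
From q10 via lambda: add q1, q7.
From q1 via lambda: add q5, q8.
No new states can be added; the closed set is {q1, q5, q6, q7, q8, q10, q14, q16, q17}.

{q1, q5, q6, q7, q8, q10, q14, q16, q17}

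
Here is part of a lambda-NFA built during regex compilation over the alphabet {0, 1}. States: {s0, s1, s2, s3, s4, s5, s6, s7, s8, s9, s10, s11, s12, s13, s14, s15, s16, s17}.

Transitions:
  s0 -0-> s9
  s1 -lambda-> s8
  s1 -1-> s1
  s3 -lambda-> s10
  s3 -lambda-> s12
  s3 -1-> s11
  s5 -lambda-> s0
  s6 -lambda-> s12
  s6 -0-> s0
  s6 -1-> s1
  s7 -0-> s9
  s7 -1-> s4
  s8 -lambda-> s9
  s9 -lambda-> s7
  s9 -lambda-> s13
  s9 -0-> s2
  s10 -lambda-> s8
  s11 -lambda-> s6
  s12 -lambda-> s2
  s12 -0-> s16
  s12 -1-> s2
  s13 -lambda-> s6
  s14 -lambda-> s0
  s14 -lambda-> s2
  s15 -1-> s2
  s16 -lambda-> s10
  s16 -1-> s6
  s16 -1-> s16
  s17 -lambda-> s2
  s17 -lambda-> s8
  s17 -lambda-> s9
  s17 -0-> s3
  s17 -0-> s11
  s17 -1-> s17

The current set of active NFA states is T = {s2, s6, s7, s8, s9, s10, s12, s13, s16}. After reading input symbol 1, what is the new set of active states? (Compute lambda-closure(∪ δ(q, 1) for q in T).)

{s1, s2, s4, s6, s7, s8, s9, s10, s12, s13, s16}

s6 on 1 → {s1}.
s7 on 1 → {s4}.
s12 on 1 → {s2}.
s16 on 1 → {s6, s16}.
No 1-transition from s2, s8, s9, s10, s13.
Union after reading 1: {s1, s2, s4, s6, s16}.
Now take the lambda-closure:
From s1 via lambda: add s8.
From s6 via lambda: add s12.
From s16 via lambda: add s10.
From s8 via lambda: add s9.
From s9 via lambda: add s7, s13.
No new states can be added; the closed set is {s1, s2, s4, s6, s7, s8, s9, s10, s12, s13, s16}.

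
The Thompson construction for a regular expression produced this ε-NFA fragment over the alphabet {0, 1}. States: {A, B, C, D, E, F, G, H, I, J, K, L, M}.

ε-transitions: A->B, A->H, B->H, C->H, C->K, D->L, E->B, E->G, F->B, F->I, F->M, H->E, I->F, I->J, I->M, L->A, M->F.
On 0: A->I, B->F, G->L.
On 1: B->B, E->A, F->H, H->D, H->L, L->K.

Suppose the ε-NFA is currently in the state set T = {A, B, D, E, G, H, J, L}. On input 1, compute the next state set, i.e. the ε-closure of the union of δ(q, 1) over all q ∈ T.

B on 1 → {B}.
E on 1 → {A}.
H on 1 → {D, L}.
L on 1 → {K}.
No 1-transition from A, D, G, J.
Union after reading 1: {A, B, D, K, L}.
Now take the ε-closure:
From A via ε: add H.
From H via ε: add E.
From E via ε: add G.
No new states can be added; the closed set is {A, B, D, E, G, H, K, L}.

{A, B, D, E, G, H, K, L}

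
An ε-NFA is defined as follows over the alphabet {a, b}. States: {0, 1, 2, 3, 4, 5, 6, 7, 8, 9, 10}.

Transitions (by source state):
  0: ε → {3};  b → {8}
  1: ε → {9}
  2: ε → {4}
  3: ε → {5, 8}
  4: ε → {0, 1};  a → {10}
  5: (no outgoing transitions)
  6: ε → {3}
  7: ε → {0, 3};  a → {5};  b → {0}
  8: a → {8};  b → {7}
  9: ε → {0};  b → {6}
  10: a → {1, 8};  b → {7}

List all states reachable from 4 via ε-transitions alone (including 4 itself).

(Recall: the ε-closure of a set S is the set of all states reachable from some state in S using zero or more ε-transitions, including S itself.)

Start with {4}.
From 4 via ε: add 0, 1.
From 0 via ε: add 3.
From 1 via ε: add 9.
From 3 via ε: add 5, 8.
No new states can be added; the closed set is {0, 1, 3, 4, 5, 8, 9}.

{0, 1, 3, 4, 5, 8, 9}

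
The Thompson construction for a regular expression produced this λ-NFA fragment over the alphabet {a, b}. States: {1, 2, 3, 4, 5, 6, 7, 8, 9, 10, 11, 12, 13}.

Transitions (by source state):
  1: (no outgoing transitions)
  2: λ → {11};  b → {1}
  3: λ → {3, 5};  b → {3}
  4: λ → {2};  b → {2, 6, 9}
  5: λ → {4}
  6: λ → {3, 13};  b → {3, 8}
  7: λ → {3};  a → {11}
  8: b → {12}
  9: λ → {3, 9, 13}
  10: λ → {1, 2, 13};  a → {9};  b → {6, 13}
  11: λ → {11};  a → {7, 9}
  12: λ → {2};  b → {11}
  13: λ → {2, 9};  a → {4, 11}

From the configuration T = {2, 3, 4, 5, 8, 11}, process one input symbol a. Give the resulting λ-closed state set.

{2, 3, 4, 5, 7, 9, 11, 13}

11 on a → {7, 9}.
No a-transition from 2, 3, 4, 5, 8.
Union after reading a: {7, 9}.
Now take the λ-closure:
From 7 via λ: add 3.
From 9 via λ: add 13.
From 3 via λ: add 5.
From 13 via λ: add 2.
From 2 via λ: add 11.
From 5 via λ: add 4.
No new states can be added; the closed set is {2, 3, 4, 5, 7, 9, 11, 13}.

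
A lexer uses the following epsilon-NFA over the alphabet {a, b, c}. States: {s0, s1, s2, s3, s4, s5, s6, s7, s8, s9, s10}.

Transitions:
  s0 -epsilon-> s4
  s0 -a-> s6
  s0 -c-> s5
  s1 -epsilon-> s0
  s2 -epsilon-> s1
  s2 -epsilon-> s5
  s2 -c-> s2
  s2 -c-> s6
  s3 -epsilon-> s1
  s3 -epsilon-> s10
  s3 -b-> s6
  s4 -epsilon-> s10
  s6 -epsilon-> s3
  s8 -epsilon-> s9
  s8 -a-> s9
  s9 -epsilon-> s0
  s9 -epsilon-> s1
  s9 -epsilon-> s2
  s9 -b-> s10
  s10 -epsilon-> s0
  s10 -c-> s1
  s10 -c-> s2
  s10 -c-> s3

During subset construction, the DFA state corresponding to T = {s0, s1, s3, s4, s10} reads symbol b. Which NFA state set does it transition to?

{s0, s1, s3, s4, s6, s10}

s3 on b → {s6}.
No b-transition from s0, s1, s4, s10.
Union after reading b: {s6}.
Now take the epsilon-closure:
From s6 via epsilon: add s3.
From s3 via epsilon: add s1, s10.
From s1 via epsilon: add s0.
From s0 via epsilon: add s4.
No new states can be added; the closed set is {s0, s1, s3, s4, s6, s10}.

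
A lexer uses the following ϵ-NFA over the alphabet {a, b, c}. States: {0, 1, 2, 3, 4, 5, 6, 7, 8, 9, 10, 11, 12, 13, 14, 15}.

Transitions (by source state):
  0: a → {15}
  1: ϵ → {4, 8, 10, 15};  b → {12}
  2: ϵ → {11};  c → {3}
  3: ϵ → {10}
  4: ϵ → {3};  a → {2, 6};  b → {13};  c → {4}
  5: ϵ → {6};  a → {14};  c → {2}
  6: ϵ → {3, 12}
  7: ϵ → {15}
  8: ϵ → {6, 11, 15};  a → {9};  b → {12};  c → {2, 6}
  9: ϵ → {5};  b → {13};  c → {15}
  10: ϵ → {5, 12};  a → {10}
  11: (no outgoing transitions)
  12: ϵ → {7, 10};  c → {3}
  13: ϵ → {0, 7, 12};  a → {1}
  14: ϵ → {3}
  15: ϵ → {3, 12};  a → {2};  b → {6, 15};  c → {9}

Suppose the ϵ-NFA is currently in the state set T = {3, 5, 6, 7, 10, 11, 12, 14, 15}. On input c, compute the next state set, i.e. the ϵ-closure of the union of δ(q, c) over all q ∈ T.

5 on c → {2}.
12 on c → {3}.
15 on c → {9}.
No c-transition from 3, 6, 7, 10, 11, 14.
Union after reading c: {2, 3, 9}.
Now take the ϵ-closure:
From 2 via ϵ: add 11.
From 3 via ϵ: add 10.
From 9 via ϵ: add 5.
From 5 via ϵ: add 6.
From 10 via ϵ: add 12.
From 12 via ϵ: add 7.
From 7 via ϵ: add 15.
No new states can be added; the closed set is {2, 3, 5, 6, 7, 9, 10, 11, 12, 15}.

{2, 3, 5, 6, 7, 9, 10, 11, 12, 15}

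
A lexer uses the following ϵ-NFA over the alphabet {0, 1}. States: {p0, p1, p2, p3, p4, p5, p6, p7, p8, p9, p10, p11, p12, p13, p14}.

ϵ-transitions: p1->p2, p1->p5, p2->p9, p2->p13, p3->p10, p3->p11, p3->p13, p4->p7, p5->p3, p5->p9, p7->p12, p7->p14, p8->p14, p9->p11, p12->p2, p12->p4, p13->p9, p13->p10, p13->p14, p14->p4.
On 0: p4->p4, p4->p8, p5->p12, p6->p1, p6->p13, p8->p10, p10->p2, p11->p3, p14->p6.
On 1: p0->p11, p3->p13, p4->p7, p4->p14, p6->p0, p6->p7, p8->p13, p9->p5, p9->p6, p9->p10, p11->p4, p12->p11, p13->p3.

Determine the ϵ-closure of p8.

{p2, p4, p7, p8, p9, p10, p11, p12, p13, p14}

Start with {p8}.
From p8 via ϵ: add p14.
From p14 via ϵ: add p4.
From p4 via ϵ: add p7.
From p7 via ϵ: add p12.
From p12 via ϵ: add p2.
From p2 via ϵ: add p9, p13.
From p9 via ϵ: add p11.
From p13 via ϵ: add p10.
No new states can be added; the closed set is {p2, p4, p7, p8, p9, p10, p11, p12, p13, p14}.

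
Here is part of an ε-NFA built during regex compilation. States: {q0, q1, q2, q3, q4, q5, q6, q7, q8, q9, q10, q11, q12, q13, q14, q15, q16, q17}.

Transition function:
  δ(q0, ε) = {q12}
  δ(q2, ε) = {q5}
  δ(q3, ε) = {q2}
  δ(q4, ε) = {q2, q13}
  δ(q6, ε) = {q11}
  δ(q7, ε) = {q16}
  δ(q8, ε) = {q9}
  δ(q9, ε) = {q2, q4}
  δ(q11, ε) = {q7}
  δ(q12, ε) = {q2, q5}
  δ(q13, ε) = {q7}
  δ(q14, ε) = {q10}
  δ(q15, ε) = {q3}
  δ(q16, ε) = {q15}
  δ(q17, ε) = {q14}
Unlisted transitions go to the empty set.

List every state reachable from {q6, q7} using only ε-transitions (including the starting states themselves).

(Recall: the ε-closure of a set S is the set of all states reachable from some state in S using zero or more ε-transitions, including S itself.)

Start with {q6, q7}.
From q6 via ε: add q11.
From q7 via ε: add q16.
From q16 via ε: add q15.
From q15 via ε: add q3.
From q3 via ε: add q2.
From q2 via ε: add q5.
No new states can be added; the closed set is {q2, q3, q5, q6, q7, q11, q15, q16}.

{q2, q3, q5, q6, q7, q11, q15, q16}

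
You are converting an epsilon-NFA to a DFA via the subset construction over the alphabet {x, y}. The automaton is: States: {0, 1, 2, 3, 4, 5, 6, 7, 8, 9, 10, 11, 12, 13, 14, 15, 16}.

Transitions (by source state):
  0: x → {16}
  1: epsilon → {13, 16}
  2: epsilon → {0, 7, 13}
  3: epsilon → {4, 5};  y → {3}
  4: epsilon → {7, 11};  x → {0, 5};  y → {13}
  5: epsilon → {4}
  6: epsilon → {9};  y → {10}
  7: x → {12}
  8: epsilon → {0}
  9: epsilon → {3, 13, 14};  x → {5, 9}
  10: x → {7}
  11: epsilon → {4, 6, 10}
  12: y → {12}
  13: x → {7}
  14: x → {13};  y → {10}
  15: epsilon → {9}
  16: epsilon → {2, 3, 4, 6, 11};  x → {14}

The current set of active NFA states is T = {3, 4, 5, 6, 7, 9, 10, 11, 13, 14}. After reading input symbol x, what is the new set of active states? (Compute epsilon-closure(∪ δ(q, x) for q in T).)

4 on x → {0, 5}.
7 on x → {12}.
9 on x → {5, 9}.
10 on x → {7}.
13 on x → {7}.
14 on x → {13}.
No x-transition from 3, 5, 6, 11.
Union after reading x: {0, 5, 7, 9, 12, 13}.
Now take the epsilon-closure:
From 5 via epsilon: add 4.
From 9 via epsilon: add 3, 14.
From 4 via epsilon: add 11.
From 11 via epsilon: add 6, 10.
No new states can be added; the closed set is {0, 3, 4, 5, 6, 7, 9, 10, 11, 12, 13, 14}.

{0, 3, 4, 5, 6, 7, 9, 10, 11, 12, 13, 14}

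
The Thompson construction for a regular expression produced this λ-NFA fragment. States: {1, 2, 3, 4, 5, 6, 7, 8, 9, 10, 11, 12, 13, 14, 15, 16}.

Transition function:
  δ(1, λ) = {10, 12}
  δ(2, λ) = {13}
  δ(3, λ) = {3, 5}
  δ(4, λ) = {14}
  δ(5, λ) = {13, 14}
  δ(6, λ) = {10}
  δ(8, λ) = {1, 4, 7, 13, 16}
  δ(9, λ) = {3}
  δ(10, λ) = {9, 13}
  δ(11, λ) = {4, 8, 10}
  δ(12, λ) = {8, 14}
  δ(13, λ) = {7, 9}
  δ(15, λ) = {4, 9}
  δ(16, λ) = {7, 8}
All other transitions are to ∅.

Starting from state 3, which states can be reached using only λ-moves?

Start with {3}.
From 3 via λ: add 5.
From 5 via λ: add 13, 14.
From 13 via λ: add 7, 9.
No new states can be added; the closed set is {3, 5, 7, 9, 13, 14}.

{3, 5, 7, 9, 13, 14}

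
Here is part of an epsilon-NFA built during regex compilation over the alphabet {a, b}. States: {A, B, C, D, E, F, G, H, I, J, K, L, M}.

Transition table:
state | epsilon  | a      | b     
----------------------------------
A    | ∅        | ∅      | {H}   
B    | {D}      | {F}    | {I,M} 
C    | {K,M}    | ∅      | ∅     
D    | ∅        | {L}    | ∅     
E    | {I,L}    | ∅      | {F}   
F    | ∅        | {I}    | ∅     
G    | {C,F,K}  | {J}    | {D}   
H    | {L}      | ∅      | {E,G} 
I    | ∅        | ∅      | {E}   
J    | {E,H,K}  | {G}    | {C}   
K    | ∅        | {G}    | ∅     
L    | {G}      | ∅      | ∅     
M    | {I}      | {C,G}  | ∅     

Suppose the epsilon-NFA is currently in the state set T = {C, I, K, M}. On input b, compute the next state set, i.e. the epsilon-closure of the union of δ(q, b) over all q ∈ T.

{C, E, F, G, I, K, L, M}

I on b → {E}.
No b-transition from C, K, M.
Union after reading b: {E}.
Now take the epsilon-closure:
From E via epsilon: add I, L.
From L via epsilon: add G.
From G via epsilon: add C, F, K.
From C via epsilon: add M.
No new states can be added; the closed set is {C, E, F, G, I, K, L, M}.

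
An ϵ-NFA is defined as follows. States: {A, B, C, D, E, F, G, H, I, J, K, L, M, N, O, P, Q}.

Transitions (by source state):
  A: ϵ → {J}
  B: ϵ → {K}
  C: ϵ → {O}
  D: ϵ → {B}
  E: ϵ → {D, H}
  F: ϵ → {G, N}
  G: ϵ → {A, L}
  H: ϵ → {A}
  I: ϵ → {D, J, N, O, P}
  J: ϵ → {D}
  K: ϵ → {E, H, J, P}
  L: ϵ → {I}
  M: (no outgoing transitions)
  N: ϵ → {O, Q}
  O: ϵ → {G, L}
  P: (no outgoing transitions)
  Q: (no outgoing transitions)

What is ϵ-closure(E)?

{A, B, D, E, H, J, K, P}

Start with {E}.
From E via ϵ: add D, H.
From D via ϵ: add B.
From H via ϵ: add A.
From A via ϵ: add J.
From B via ϵ: add K.
From K via ϵ: add P.
No new states can be added; the closed set is {A, B, D, E, H, J, K, P}.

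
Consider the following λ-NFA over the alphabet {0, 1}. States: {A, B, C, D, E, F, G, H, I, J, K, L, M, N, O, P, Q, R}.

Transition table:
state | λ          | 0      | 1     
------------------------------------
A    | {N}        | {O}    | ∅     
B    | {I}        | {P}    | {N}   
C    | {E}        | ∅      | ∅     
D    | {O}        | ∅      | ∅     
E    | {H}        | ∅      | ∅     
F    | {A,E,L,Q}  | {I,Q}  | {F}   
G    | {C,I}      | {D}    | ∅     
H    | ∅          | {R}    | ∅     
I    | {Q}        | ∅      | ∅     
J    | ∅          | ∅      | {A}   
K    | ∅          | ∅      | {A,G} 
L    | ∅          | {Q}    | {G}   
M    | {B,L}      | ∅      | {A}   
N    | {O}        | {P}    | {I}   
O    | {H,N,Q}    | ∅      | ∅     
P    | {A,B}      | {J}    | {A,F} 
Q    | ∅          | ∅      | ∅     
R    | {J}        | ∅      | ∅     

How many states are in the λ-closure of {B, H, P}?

8

Start with {B, H, P}.
From B via λ: add I.
From P via λ: add A.
From A via λ: add N.
From I via λ: add Q.
From N via λ: add O.
λ-closure = {A, B, H, I, N, O, P, Q}, which has 8 states.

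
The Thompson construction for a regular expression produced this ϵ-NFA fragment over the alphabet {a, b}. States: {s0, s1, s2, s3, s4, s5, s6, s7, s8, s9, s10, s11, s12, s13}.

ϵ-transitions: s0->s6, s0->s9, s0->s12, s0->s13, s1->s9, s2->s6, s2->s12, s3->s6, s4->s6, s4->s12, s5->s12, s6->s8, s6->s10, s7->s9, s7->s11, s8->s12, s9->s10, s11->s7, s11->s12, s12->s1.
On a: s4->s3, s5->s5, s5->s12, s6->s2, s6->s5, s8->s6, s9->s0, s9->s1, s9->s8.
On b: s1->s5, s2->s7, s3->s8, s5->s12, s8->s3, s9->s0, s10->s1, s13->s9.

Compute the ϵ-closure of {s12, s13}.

{s1, s9, s10, s12, s13}

Start with {s12, s13}.
From s12 via ϵ: add s1.
From s1 via ϵ: add s9.
From s9 via ϵ: add s10.
No new states can be added; the closed set is {s1, s9, s10, s12, s13}.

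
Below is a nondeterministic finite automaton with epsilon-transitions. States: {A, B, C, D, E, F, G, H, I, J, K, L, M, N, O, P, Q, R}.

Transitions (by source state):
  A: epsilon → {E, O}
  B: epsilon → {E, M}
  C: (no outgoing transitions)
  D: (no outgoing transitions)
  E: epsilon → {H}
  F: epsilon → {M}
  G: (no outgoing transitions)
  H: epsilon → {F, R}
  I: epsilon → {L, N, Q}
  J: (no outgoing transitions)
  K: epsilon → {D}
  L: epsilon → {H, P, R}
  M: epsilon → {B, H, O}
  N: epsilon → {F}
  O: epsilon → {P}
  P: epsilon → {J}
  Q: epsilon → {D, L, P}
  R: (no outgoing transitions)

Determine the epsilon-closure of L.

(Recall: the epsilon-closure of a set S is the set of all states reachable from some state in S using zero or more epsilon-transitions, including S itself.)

{B, E, F, H, J, L, M, O, P, R}

Start with {L}.
From L via epsilon: add H, P, R.
From H via epsilon: add F.
From P via epsilon: add J.
From F via epsilon: add M.
From M via epsilon: add B, O.
From B via epsilon: add E.
No new states can be added; the closed set is {B, E, F, H, J, L, M, O, P, R}.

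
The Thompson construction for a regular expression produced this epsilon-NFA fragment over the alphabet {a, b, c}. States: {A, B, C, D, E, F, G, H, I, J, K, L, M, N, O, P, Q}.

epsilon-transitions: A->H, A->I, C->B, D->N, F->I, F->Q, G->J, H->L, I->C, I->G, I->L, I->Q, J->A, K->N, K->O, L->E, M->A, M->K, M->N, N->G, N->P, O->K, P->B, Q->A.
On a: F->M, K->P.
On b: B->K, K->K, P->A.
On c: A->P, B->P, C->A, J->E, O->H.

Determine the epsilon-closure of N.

{A, B, C, E, G, H, I, J, L, N, P, Q}

Start with {N}.
From N via epsilon: add G, P.
From G via epsilon: add J.
From P via epsilon: add B.
From J via epsilon: add A.
From A via epsilon: add H, I.
From H via epsilon: add L.
From I via epsilon: add C, Q.
From L via epsilon: add E.
No new states can be added; the closed set is {A, B, C, E, G, H, I, J, L, N, P, Q}.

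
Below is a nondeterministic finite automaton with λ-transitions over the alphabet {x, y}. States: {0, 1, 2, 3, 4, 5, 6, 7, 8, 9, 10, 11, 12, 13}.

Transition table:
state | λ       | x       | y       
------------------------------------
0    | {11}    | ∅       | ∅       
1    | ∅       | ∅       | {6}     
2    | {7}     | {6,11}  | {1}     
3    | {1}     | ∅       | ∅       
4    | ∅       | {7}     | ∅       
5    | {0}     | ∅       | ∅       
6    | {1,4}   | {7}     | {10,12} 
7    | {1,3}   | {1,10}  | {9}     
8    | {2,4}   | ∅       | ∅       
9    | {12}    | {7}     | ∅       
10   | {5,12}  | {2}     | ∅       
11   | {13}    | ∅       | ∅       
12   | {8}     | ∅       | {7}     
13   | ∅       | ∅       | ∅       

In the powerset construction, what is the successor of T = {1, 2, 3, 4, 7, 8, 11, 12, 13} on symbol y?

{1, 2, 3, 4, 6, 7, 8, 9, 12}

1 on y → {6}.
2 on y → {1}.
7 on y → {9}.
12 on y → {7}.
No y-transition from 3, 4, 8, 11, 13.
Union after reading y: {1, 6, 7, 9}.
Now take the λ-closure:
From 6 via λ: add 4.
From 7 via λ: add 3.
From 9 via λ: add 12.
From 12 via λ: add 8.
From 8 via λ: add 2.
No new states can be added; the closed set is {1, 2, 3, 4, 6, 7, 8, 9, 12}.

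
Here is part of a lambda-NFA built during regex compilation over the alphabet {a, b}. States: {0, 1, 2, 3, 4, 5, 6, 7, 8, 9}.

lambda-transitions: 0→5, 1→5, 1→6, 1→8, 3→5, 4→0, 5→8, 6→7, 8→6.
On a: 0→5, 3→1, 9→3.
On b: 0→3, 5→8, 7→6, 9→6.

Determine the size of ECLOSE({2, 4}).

Start with {2, 4}.
From 4 via lambda: add 0.
From 0 via lambda: add 5.
From 5 via lambda: add 8.
From 8 via lambda: add 6.
From 6 via lambda: add 7.
lambda-closure = {0, 2, 4, 5, 6, 7, 8}, which has 7 states.

7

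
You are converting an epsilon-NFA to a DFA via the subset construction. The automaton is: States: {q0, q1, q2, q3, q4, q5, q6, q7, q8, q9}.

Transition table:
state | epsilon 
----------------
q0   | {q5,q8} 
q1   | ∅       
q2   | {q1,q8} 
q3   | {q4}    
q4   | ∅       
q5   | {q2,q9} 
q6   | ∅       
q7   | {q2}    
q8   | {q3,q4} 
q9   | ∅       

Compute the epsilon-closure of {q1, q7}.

Start with {q1, q7}.
From q7 via epsilon: add q2.
From q2 via epsilon: add q8.
From q8 via epsilon: add q3, q4.
No new states can be added; the closed set is {q1, q2, q3, q4, q7, q8}.

{q1, q2, q3, q4, q7, q8}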